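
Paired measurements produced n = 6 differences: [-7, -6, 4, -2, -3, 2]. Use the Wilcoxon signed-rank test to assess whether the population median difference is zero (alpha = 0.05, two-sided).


Step 1: Drop any zero differences (none here) and take |d_i|.
|d| = [7, 6, 4, 2, 3, 2]
Step 2: Midrank |d_i| (ties get averaged ranks).
ranks: |7|->6, |6|->5, |4|->4, |2|->1.5, |3|->3, |2|->1.5
Step 3: Attach original signs; sum ranks with positive sign and with negative sign.
W+ = 4 + 1.5 = 5.5
W- = 6 + 5 + 1.5 + 3 = 15.5
(Check: W+ + W- = 21 should equal n(n+1)/2 = 21.)
Step 4: Test statistic W = min(W+, W-) = 5.5.
Step 5: Ties in |d|, so use the tie-corrected normal approximation.
        E[W] = n(n+1)/4 = 6*7/4 = 10.5.
        Tie groups: |d|=2 (t=2); sum(t^3 - t) = 6.
        Var[W] = n(n+1)(2n+1)/24 - sum(t^3-t)/48 = 546/24 - 6/48 = 22.625.
        z = (W - E[W]) / sqrt(Var[W]) = (5.5 - 10.5) / 4.7566 = -1.0512.
        Two-sided p = 2*Phi(z) = 0.293177.
Step 6: alpha = 0.05. fail to reject H0.

W+ = 5.5, W- = 15.5, W = min = 5.5, p = 0.293177, fail to reject H0.


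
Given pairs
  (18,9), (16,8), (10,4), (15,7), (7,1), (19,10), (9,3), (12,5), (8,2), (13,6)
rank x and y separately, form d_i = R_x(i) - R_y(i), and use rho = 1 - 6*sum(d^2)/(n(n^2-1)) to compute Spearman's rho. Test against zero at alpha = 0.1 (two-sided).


Step 1: Rank x and y separately (midranks; no ties here).
rank(x): 18->9, 16->8, 10->4, 15->7, 7->1, 19->10, 9->3, 12->5, 8->2, 13->6
rank(y): 9->9, 8->8, 4->4, 7->7, 1->1, 10->10, 3->3, 5->5, 2->2, 6->6
Step 2: d_i = R_x(i) - R_y(i); compute d_i^2.
  (9-9)^2=0, (8-8)^2=0, (4-4)^2=0, (7-7)^2=0, (1-1)^2=0, (10-10)^2=0, (3-3)^2=0, (5-5)^2=0, (2-2)^2=0, (6-6)^2=0
sum(d^2) = 0.
Step 3: rho = 1 - 6*0 / (10*(10^2 - 1)) = 1 - 0/990 = 1.000000.
Step 5: Two-sided p-value from the t-distribution with 8 df = 0.000000.
Step 6: alpha = 0.1. reject H0.

rho = 1.0000, p = 0.000000, reject H0 at alpha = 0.1.


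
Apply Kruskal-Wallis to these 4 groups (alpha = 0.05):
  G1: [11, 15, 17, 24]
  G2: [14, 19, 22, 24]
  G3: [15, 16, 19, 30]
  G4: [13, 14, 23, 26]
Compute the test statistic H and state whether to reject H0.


Step 1: Combine all N = 16 observations and assign midranks.
sorted (value, group, rank): (11,G1,1), (13,G4,2), (14,G2,3.5), (14,G4,3.5), (15,G1,5.5), (15,G3,5.5), (16,G3,7), (17,G1,8), (19,G2,9.5), (19,G3,9.5), (22,G2,11), (23,G4,12), (24,G1,13.5), (24,G2,13.5), (26,G4,15), (30,G3,16)
Step 2: Sum ranks within each group.
R_1 = 28 (n_1 = 4)
R_2 = 37.5 (n_2 = 4)
R_3 = 38 (n_3 = 4)
R_4 = 32.5 (n_4 = 4)
Step 3: H = 12/(N(N+1)) * sum(R_i^2/n_i) - 3(N+1)
     = 12/(16*17) * (28^2/4 + 37.5^2/4 + 38^2/4 + 32.5^2/4) - 3*17
     = 0.044118 * 1172.62 - 51
     = 0.733456.
Step 4: Ties present; correction factor C = 1 - 24/(16^3 - 16) = 0.994118. Corrected H = 0.733456 / 0.994118 = 0.737796.
Step 5: Under H0, H ~ chi^2(3); p-value = 0.864280.
Step 6: alpha = 0.05. fail to reject H0.

H = 0.7378, df = 3, p = 0.864280, fail to reject H0.


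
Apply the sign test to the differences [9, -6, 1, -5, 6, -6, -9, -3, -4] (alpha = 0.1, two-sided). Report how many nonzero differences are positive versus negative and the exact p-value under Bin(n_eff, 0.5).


Step 1: Discard zero differences. Original n = 9; n_eff = number of nonzero differences = 9.
Nonzero differences (with sign): +9, -6, +1, -5, +6, -6, -9, -3, -4
Step 2: Count signs: positive = 3, negative = 6.
Step 3: Under H0: P(positive) = 0.5, so the number of positives S ~ Bin(9, 0.5).
Step 4: Two-sided exact p-value = sum of Bin(9,0.5) probabilities at or below the observed probability = 0.507812.
Step 5: alpha = 0.1. fail to reject H0.

n_eff = 9, pos = 3, neg = 6, p = 0.507812, fail to reject H0.


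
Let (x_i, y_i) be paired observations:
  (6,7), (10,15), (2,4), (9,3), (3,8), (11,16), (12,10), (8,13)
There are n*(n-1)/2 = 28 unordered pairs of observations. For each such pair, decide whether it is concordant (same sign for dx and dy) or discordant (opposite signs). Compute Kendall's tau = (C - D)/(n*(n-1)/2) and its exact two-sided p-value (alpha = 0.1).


Step 1: Enumerate the 28 unordered pairs (i,j) with i<j and classify each by sign(x_j-x_i) * sign(y_j-y_i).
  (1,2):dx=+4,dy=+8->C; (1,3):dx=-4,dy=-3->C; (1,4):dx=+3,dy=-4->D; (1,5):dx=-3,dy=+1->D
  (1,6):dx=+5,dy=+9->C; (1,7):dx=+6,dy=+3->C; (1,8):dx=+2,dy=+6->C; (2,3):dx=-8,dy=-11->C
  (2,4):dx=-1,dy=-12->C; (2,5):dx=-7,dy=-7->C; (2,6):dx=+1,dy=+1->C; (2,7):dx=+2,dy=-5->D
  (2,8):dx=-2,dy=-2->C; (3,4):dx=+7,dy=-1->D; (3,5):dx=+1,dy=+4->C; (3,6):dx=+9,dy=+12->C
  (3,7):dx=+10,dy=+6->C; (3,8):dx=+6,dy=+9->C; (4,5):dx=-6,dy=+5->D; (4,6):dx=+2,dy=+13->C
  (4,7):dx=+3,dy=+7->C; (4,8):dx=-1,dy=+10->D; (5,6):dx=+8,dy=+8->C; (5,7):dx=+9,dy=+2->C
  (5,8):dx=+5,dy=+5->C; (6,7):dx=+1,dy=-6->D; (6,8):dx=-3,dy=-3->C; (7,8):dx=-4,dy=+3->D
Step 2: C = 20, D = 8, total pairs = 28.
Step 3: tau = (C - D)/(n(n-1)/2) = (20 - 8)/28 = 0.428571.
Step 4: Exact two-sided p-value (enumerate n! = 40320 permutations of y under H0): p = 0.178869.
Step 5: alpha = 0.1. fail to reject H0.

tau_b = 0.4286 (C=20, D=8), p = 0.178869, fail to reject H0.


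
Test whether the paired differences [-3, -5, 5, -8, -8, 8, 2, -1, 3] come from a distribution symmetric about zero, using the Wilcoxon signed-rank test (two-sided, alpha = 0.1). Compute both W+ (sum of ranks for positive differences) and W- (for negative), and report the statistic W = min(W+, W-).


Step 1: Drop any zero differences (none here) and take |d_i|.
|d| = [3, 5, 5, 8, 8, 8, 2, 1, 3]
Step 2: Midrank |d_i| (ties get averaged ranks).
ranks: |3|->3.5, |5|->5.5, |5|->5.5, |8|->8, |8|->8, |8|->8, |2|->2, |1|->1, |3|->3.5
Step 3: Attach original signs; sum ranks with positive sign and with negative sign.
W+ = 5.5 + 8 + 2 + 3.5 = 19
W- = 3.5 + 5.5 + 8 + 8 + 1 = 26
(Check: W+ + W- = 45 should equal n(n+1)/2 = 45.)
Step 4: Test statistic W = min(W+, W-) = 19.
Step 5: Ties in |d|, so use the tie-corrected normal approximation.
        E[W] = n(n+1)/4 = 9*10/4 = 22.5.
        Tie groups: |d|=3 (t=2), |d|=5 (t=2), |d|=8 (t=3); sum(t^3 - t) = 36.
        Var[W] = n(n+1)(2n+1)/24 - sum(t^3-t)/48 = 1710/24 - 36/48 = 70.5.
        z = (W - E[W]) / sqrt(Var[W]) = (19 - 22.5) / 8.3964 = -0.4168.
        Two-sided p = 2*Phi(z) = 0.676793.
Step 6: alpha = 0.1. fail to reject H0.

W+ = 19, W- = 26, W = min = 19, p = 0.676793, fail to reject H0.


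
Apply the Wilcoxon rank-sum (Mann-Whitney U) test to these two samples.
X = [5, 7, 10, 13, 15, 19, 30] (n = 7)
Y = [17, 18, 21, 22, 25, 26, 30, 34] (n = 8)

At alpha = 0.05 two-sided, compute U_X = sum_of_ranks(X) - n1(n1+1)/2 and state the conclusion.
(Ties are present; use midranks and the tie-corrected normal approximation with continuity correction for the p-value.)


Step 1: Combine and sort all 15 observations; assign midranks.
sorted (value, group): (5,X), (7,X), (10,X), (13,X), (15,X), (17,Y), (18,Y), (19,X), (21,Y), (22,Y), (25,Y), (26,Y), (30,X), (30,Y), (34,Y)
ranks: 5->1, 7->2, 10->3, 13->4, 15->5, 17->6, 18->7, 19->8, 21->9, 22->10, 25->11, 26->12, 30->13.5, 30->13.5, 34->15
Step 2: Rank sum for X: R1 = 1 + 2 + 3 + 4 + 5 + 8 + 13.5 = 36.5.
Step 3: U_X = R1 - n1(n1+1)/2 = 36.5 - 7*8/2 = 36.5 - 28 = 8.5.
       U_Y = n1*n2 - U_X = 56 - 8.5 = 47.5.
Step 4: Ties are present, so use the tie-corrected normal approximation (with continuity correction) for the p-value.
Step 5: p-value = 0.027751; compare to alpha = 0.05. reject H0.

U_X = 8.5, p = 0.027751, reject H0 at alpha = 0.05.


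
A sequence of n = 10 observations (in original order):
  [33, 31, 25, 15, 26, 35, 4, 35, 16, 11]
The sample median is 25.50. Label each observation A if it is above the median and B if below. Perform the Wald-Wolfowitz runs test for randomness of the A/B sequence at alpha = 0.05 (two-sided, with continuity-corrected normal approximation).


Step 1: Compute median = 25.50; label A = above, B = below.
Labels in order: AABBAABABB  (n_A = 5, n_B = 5)
Step 2: Count runs R = 6.
Step 3: Under H0 (random ordering), E[R] = 2*n_A*n_B/(n_A+n_B) + 1 = 2*5*5/10 + 1 = 6.0000.
        Var[R] = 2*n_A*n_B*(2*n_A*n_B - n_A - n_B) / ((n_A+n_B)^2 * (n_A+n_B-1)) = 2000/900 = 2.2222.
        SD[R] = 1.4907.
Step 4: R = E[R], so z = 0 with no continuity correction.
Step 5: Two-sided p-value via normal approximation = 2*(1 - Phi(|z|)) = 1.000000.
Step 6: alpha = 0.05. fail to reject H0.

R = 6, z = 0.0000, p = 1.000000, fail to reject H0.


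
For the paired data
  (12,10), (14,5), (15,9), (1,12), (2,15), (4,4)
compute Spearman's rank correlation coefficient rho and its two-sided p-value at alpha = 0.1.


Step 1: Rank x and y separately (midranks; no ties here).
rank(x): 12->4, 14->5, 15->6, 1->1, 2->2, 4->3
rank(y): 10->4, 5->2, 9->3, 12->5, 15->6, 4->1
Step 2: d_i = R_x(i) - R_y(i); compute d_i^2.
  (4-4)^2=0, (5-2)^2=9, (6-3)^2=9, (1-5)^2=16, (2-6)^2=16, (3-1)^2=4
sum(d^2) = 54.
Step 3: rho = 1 - 6*54 / (6*(6^2 - 1)) = 1 - 324/210 = -0.542857.
Step 4: Under H0, t = rho * sqrt((n-2)/(1-rho^2)) = -1.2928 ~ t(4).
Step 5: Two-sided p-value from the t-distribution with 4 df = 0.265703.
Step 6: alpha = 0.1. fail to reject H0.

rho = -0.5429, p = 0.265703, fail to reject H0 at alpha = 0.1.


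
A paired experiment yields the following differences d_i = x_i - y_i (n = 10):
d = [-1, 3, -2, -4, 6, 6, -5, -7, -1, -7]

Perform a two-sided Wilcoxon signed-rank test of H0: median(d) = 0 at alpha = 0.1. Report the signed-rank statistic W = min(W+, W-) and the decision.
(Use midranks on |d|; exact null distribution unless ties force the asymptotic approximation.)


Step 1: Drop any zero differences (none here) and take |d_i|.
|d| = [1, 3, 2, 4, 6, 6, 5, 7, 1, 7]
Step 2: Midrank |d_i| (ties get averaged ranks).
ranks: |1|->1.5, |3|->4, |2|->3, |4|->5, |6|->7.5, |6|->7.5, |5|->6, |7|->9.5, |1|->1.5, |7|->9.5
Step 3: Attach original signs; sum ranks with positive sign and with negative sign.
W+ = 4 + 7.5 + 7.5 = 19
W- = 1.5 + 3 + 5 + 6 + 9.5 + 1.5 + 9.5 = 36
(Check: W+ + W- = 55 should equal n(n+1)/2 = 55.)
Step 4: Test statistic W = min(W+, W-) = 19.
Step 5: Ties in |d|, so use the tie-corrected normal approximation.
        E[W] = n(n+1)/4 = 10*11/4 = 27.5.
        Tie groups: |d|=1 (t=2), |d|=6 (t=2), |d|=7 (t=2); sum(t^3 - t) = 18.
        Var[W] = n(n+1)(2n+1)/24 - sum(t^3-t)/48 = 2310/24 - 18/48 = 95.875.
        z = (W - E[W]) / sqrt(Var[W]) = (19 - 27.5) / 9.7916 = -0.8681.
        Two-sided p = 2*Phi(z) = 0.385343.
Step 6: alpha = 0.1. fail to reject H0.

W+ = 19, W- = 36, W = min = 19, p = 0.385343, fail to reject H0.


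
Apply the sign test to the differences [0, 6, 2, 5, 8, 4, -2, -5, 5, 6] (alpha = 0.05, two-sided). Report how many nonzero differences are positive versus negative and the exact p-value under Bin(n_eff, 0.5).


Step 1: Discard zero differences. Original n = 10; n_eff = number of nonzero differences = 9.
Nonzero differences (with sign): +6, +2, +5, +8, +4, -2, -5, +5, +6
Step 2: Count signs: positive = 7, negative = 2.
Step 3: Under H0: P(positive) = 0.5, so the number of positives S ~ Bin(9, 0.5).
Step 4: Two-sided exact p-value = sum of Bin(9,0.5) probabilities at or below the observed probability = 0.179688.
Step 5: alpha = 0.05. fail to reject H0.

n_eff = 9, pos = 7, neg = 2, p = 0.179688, fail to reject H0.


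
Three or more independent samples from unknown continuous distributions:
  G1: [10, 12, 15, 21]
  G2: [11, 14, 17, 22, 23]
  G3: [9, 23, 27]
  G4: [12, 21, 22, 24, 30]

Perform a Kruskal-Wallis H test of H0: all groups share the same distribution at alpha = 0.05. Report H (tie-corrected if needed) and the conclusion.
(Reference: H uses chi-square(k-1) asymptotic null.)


Step 1: Combine all N = 17 observations and assign midranks.
sorted (value, group, rank): (9,G3,1), (10,G1,2), (11,G2,3), (12,G1,4.5), (12,G4,4.5), (14,G2,6), (15,G1,7), (17,G2,8), (21,G1,9.5), (21,G4,9.5), (22,G2,11.5), (22,G4,11.5), (23,G2,13.5), (23,G3,13.5), (24,G4,15), (27,G3,16), (30,G4,17)
Step 2: Sum ranks within each group.
R_1 = 23 (n_1 = 4)
R_2 = 42 (n_2 = 5)
R_3 = 30.5 (n_3 = 3)
R_4 = 57.5 (n_4 = 5)
Step 3: H = 12/(N(N+1)) * sum(R_i^2/n_i) - 3(N+1)
     = 12/(17*18) * (23^2/4 + 42^2/5 + 30.5^2/3 + 57.5^2/5) - 3*18
     = 0.039216 * 1456.38 - 54
     = 3.113072.
Step 4: Ties present; correction factor C = 1 - 24/(17^3 - 17) = 0.995098. Corrected H = 3.113072 / 0.995098 = 3.128407.
Step 5: Under H0, H ~ chi^2(3); p-value = 0.372248.
Step 6: alpha = 0.05. fail to reject H0.

H = 3.1284, df = 3, p = 0.372248, fail to reject H0.


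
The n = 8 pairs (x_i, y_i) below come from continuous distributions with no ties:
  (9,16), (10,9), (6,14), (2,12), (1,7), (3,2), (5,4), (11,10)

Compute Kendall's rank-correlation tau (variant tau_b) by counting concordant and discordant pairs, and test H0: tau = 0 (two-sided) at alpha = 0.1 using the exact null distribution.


Step 1: Enumerate the 28 unordered pairs (i,j) with i<j and classify each by sign(x_j-x_i) * sign(y_j-y_i).
  (1,2):dx=+1,dy=-7->D; (1,3):dx=-3,dy=-2->C; (1,4):dx=-7,dy=-4->C; (1,5):dx=-8,dy=-9->C
  (1,6):dx=-6,dy=-14->C; (1,7):dx=-4,dy=-12->C; (1,8):dx=+2,dy=-6->D; (2,3):dx=-4,dy=+5->D
  (2,4):dx=-8,dy=+3->D; (2,5):dx=-9,dy=-2->C; (2,6):dx=-7,dy=-7->C; (2,7):dx=-5,dy=-5->C
  (2,8):dx=+1,dy=+1->C; (3,4):dx=-4,dy=-2->C; (3,5):dx=-5,dy=-7->C; (3,6):dx=-3,dy=-12->C
  (3,7):dx=-1,dy=-10->C; (3,8):dx=+5,dy=-4->D; (4,5):dx=-1,dy=-5->C; (4,6):dx=+1,dy=-10->D
  (4,7):dx=+3,dy=-8->D; (4,8):dx=+9,dy=-2->D; (5,6):dx=+2,dy=-5->D; (5,7):dx=+4,dy=-3->D
  (5,8):dx=+10,dy=+3->C; (6,7):dx=+2,dy=+2->C; (6,8):dx=+8,dy=+8->C; (7,8):dx=+6,dy=+6->C
Step 2: C = 18, D = 10, total pairs = 28.
Step 3: tau = (C - D)/(n(n-1)/2) = (18 - 10)/28 = 0.285714.
Step 4: Exact two-sided p-value (enumerate n! = 40320 permutations of y under H0): p = 0.398760.
Step 5: alpha = 0.1. fail to reject H0.

tau_b = 0.2857 (C=18, D=10), p = 0.398760, fail to reject H0.


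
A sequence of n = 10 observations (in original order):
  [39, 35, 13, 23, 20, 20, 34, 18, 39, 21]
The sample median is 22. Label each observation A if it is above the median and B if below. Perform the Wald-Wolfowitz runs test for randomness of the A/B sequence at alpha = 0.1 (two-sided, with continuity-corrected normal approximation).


Step 1: Compute median = 22; label A = above, B = below.
Labels in order: AABABBABAB  (n_A = 5, n_B = 5)
Step 2: Count runs R = 8.
Step 3: Under H0 (random ordering), E[R] = 2*n_A*n_B/(n_A+n_B) + 1 = 2*5*5/10 + 1 = 6.0000.
        Var[R] = 2*n_A*n_B*(2*n_A*n_B - n_A - n_B) / ((n_A+n_B)^2 * (n_A+n_B-1)) = 2000/900 = 2.2222.
        SD[R] = 1.4907.
Step 4: Continuity-corrected z = (R - 0.5 - E[R]) / SD[R] = (8 - 0.5 - 6.0000) / 1.4907 = 1.0062.
Step 5: Two-sided p-value via normal approximation = 2*(1 - Phi(|z|)) = 0.314305.
Step 6: alpha = 0.1. fail to reject H0.

R = 8, z = 1.0062, p = 0.314305, fail to reject H0.


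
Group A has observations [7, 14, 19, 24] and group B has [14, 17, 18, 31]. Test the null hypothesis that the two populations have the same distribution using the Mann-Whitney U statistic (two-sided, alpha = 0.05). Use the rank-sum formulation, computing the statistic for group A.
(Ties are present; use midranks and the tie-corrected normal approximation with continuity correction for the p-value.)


Step 1: Combine and sort all 8 observations; assign midranks.
sorted (value, group): (7,X), (14,X), (14,Y), (17,Y), (18,Y), (19,X), (24,X), (31,Y)
ranks: 7->1, 14->2.5, 14->2.5, 17->4, 18->5, 19->6, 24->7, 31->8
Step 2: Rank sum for X: R1 = 1 + 2.5 + 6 + 7 = 16.5.
Step 3: U_X = R1 - n1(n1+1)/2 = 16.5 - 4*5/2 = 16.5 - 10 = 6.5.
       U_Y = n1*n2 - U_X = 16 - 6.5 = 9.5.
Step 4: Ties are present, so use the tie-corrected normal approximation (with continuity correction) for the p-value.
Step 5: p-value = 0.771503; compare to alpha = 0.05. fail to reject H0.

U_X = 6.5, p = 0.771503, fail to reject H0 at alpha = 0.05.


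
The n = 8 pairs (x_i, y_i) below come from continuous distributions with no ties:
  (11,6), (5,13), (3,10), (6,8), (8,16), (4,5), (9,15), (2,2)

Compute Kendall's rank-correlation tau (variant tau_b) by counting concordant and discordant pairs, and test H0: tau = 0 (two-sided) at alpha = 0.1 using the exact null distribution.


Step 1: Enumerate the 28 unordered pairs (i,j) with i<j and classify each by sign(x_j-x_i) * sign(y_j-y_i).
  (1,2):dx=-6,dy=+7->D; (1,3):dx=-8,dy=+4->D; (1,4):dx=-5,dy=+2->D; (1,5):dx=-3,dy=+10->D
  (1,6):dx=-7,dy=-1->C; (1,7):dx=-2,dy=+9->D; (1,8):dx=-9,dy=-4->C; (2,3):dx=-2,dy=-3->C
  (2,4):dx=+1,dy=-5->D; (2,5):dx=+3,dy=+3->C; (2,6):dx=-1,dy=-8->C; (2,7):dx=+4,dy=+2->C
  (2,8):dx=-3,dy=-11->C; (3,4):dx=+3,dy=-2->D; (3,5):dx=+5,dy=+6->C; (3,6):dx=+1,dy=-5->D
  (3,7):dx=+6,dy=+5->C; (3,8):dx=-1,dy=-8->C; (4,5):dx=+2,dy=+8->C; (4,6):dx=-2,dy=-3->C
  (4,7):dx=+3,dy=+7->C; (4,8):dx=-4,dy=-6->C; (5,6):dx=-4,dy=-11->C; (5,7):dx=+1,dy=-1->D
  (5,8):dx=-6,dy=-14->C; (6,7):dx=+5,dy=+10->C; (6,8):dx=-2,dy=-3->C; (7,8):dx=-7,dy=-13->C
Step 2: C = 19, D = 9, total pairs = 28.
Step 3: tau = (C - D)/(n(n-1)/2) = (19 - 9)/28 = 0.357143.
Step 4: Exact two-sided p-value (enumerate n! = 40320 permutations of y under H0): p = 0.275099.
Step 5: alpha = 0.1. fail to reject H0.

tau_b = 0.3571 (C=19, D=9), p = 0.275099, fail to reject H0.


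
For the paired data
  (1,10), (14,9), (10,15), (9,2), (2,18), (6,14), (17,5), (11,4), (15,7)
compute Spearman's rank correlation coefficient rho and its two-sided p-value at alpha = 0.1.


Step 1: Rank x and y separately (midranks; no ties here).
rank(x): 1->1, 14->7, 10->5, 9->4, 2->2, 6->3, 17->9, 11->6, 15->8
rank(y): 10->6, 9->5, 15->8, 2->1, 18->9, 14->7, 5->3, 4->2, 7->4
Step 2: d_i = R_x(i) - R_y(i); compute d_i^2.
  (1-6)^2=25, (7-5)^2=4, (5-8)^2=9, (4-1)^2=9, (2-9)^2=49, (3-7)^2=16, (9-3)^2=36, (6-2)^2=16, (8-4)^2=16
sum(d^2) = 180.
Step 3: rho = 1 - 6*180 / (9*(9^2 - 1)) = 1 - 1080/720 = -0.500000.
Step 4: Under H0, t = rho * sqrt((n-2)/(1-rho^2)) = -1.5275 ~ t(7).
Step 5: Two-sided p-value from the t-distribution with 7 df = 0.170471.
Step 6: alpha = 0.1. fail to reject H0.

rho = -0.5000, p = 0.170471, fail to reject H0 at alpha = 0.1.


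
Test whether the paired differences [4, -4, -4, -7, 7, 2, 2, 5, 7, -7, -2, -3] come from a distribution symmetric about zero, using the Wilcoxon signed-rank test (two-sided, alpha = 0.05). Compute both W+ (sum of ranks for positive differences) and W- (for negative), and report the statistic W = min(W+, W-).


Step 1: Drop any zero differences (none here) and take |d_i|.
|d| = [4, 4, 4, 7, 7, 2, 2, 5, 7, 7, 2, 3]
Step 2: Midrank |d_i| (ties get averaged ranks).
ranks: |4|->6, |4|->6, |4|->6, |7|->10.5, |7|->10.5, |2|->2, |2|->2, |5|->8, |7|->10.5, |7|->10.5, |2|->2, |3|->4
Step 3: Attach original signs; sum ranks with positive sign and with negative sign.
W+ = 6 + 10.5 + 2 + 2 + 8 + 10.5 = 39
W- = 6 + 6 + 10.5 + 10.5 + 2 + 4 = 39
(Check: W+ + W- = 78 should equal n(n+1)/2 = 78.)
Step 4: Test statistic W = min(W+, W-) = 39.
Step 5: Ties in |d|, so use the tie-corrected normal approximation.
        E[W] = n(n+1)/4 = 12*13/4 = 39.
        Tie groups: |d|=2 (t=3), |d|=4 (t=3), |d|=7 (t=4); sum(t^3 - t) = 108.
        Var[W] = n(n+1)(2n+1)/24 - sum(t^3-t)/48 = 3900/24 - 108/48 = 160.25.
        z = (W - E[W]) / sqrt(Var[W]) = (39 - 39) / 12.6590 = 0.0000.
        Two-sided p = 2*Phi(z) = 1.000000.
Step 6: alpha = 0.05. fail to reject H0.

W+ = 39, W- = 39, W = min = 39, p = 1.000000, fail to reject H0.


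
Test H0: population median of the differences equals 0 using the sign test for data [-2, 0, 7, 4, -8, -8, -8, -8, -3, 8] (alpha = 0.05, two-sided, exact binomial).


Step 1: Discard zero differences. Original n = 10; n_eff = number of nonzero differences = 9.
Nonzero differences (with sign): -2, +7, +4, -8, -8, -8, -8, -3, +8
Step 2: Count signs: positive = 3, negative = 6.
Step 3: Under H0: P(positive) = 0.5, so the number of positives S ~ Bin(9, 0.5).
Step 4: Two-sided exact p-value = sum of Bin(9,0.5) probabilities at or below the observed probability = 0.507812.
Step 5: alpha = 0.05. fail to reject H0.

n_eff = 9, pos = 3, neg = 6, p = 0.507812, fail to reject H0.


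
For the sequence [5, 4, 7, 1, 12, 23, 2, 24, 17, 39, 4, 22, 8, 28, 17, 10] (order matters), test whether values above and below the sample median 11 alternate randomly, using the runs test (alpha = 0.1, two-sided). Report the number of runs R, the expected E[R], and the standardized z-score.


Step 1: Compute median = 11; label A = above, B = below.
Labels in order: BBBBAABAAABABAAB  (n_A = 8, n_B = 8)
Step 2: Count runs R = 9.
Step 3: Under H0 (random ordering), E[R] = 2*n_A*n_B/(n_A+n_B) + 1 = 2*8*8/16 + 1 = 9.0000.
        Var[R] = 2*n_A*n_B*(2*n_A*n_B - n_A - n_B) / ((n_A+n_B)^2 * (n_A+n_B-1)) = 14336/3840 = 3.7333.
        SD[R] = 1.9322.
Step 4: R = E[R], so z = 0 with no continuity correction.
Step 5: Two-sided p-value via normal approximation = 2*(1 - Phi(|z|)) = 1.000000.
Step 6: alpha = 0.1. fail to reject H0.

R = 9, z = 0.0000, p = 1.000000, fail to reject H0.


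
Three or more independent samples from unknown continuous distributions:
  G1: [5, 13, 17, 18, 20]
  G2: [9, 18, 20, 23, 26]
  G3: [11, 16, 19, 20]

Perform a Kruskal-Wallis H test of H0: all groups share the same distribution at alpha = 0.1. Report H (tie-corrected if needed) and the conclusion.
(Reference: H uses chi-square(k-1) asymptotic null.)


Step 1: Combine all N = 14 observations and assign midranks.
sorted (value, group, rank): (5,G1,1), (9,G2,2), (11,G3,3), (13,G1,4), (16,G3,5), (17,G1,6), (18,G1,7.5), (18,G2,7.5), (19,G3,9), (20,G1,11), (20,G2,11), (20,G3,11), (23,G2,13), (26,G2,14)
Step 2: Sum ranks within each group.
R_1 = 29.5 (n_1 = 5)
R_2 = 47.5 (n_2 = 5)
R_3 = 28 (n_3 = 4)
Step 3: H = 12/(N(N+1)) * sum(R_i^2/n_i) - 3(N+1)
     = 12/(14*15) * (29.5^2/5 + 47.5^2/5 + 28^2/4) - 3*15
     = 0.057143 * 821.3 - 45
     = 1.931429.
Step 4: Ties present; correction factor C = 1 - 30/(14^3 - 14) = 0.989011. Corrected H = 1.931429 / 0.989011 = 1.952889.
Step 5: Under H0, H ~ chi^2(2); p-value = 0.376648.
Step 6: alpha = 0.1. fail to reject H0.

H = 1.9529, df = 2, p = 0.376648, fail to reject H0.


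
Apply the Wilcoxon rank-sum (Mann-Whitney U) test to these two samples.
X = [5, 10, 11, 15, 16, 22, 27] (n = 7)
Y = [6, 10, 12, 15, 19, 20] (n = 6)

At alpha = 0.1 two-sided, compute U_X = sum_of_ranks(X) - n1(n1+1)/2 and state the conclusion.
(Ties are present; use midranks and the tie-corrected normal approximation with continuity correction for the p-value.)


Step 1: Combine and sort all 13 observations; assign midranks.
sorted (value, group): (5,X), (6,Y), (10,X), (10,Y), (11,X), (12,Y), (15,X), (15,Y), (16,X), (19,Y), (20,Y), (22,X), (27,X)
ranks: 5->1, 6->2, 10->3.5, 10->3.5, 11->5, 12->6, 15->7.5, 15->7.5, 16->9, 19->10, 20->11, 22->12, 27->13
Step 2: Rank sum for X: R1 = 1 + 3.5 + 5 + 7.5 + 9 + 12 + 13 = 51.
Step 3: U_X = R1 - n1(n1+1)/2 = 51 - 7*8/2 = 51 - 28 = 23.
       U_Y = n1*n2 - U_X = 42 - 23 = 19.
Step 4: Ties are present, so use the tie-corrected normal approximation (with continuity correction) for the p-value.
Step 5: p-value = 0.829863; compare to alpha = 0.1. fail to reject H0.

U_X = 23, p = 0.829863, fail to reject H0 at alpha = 0.1.


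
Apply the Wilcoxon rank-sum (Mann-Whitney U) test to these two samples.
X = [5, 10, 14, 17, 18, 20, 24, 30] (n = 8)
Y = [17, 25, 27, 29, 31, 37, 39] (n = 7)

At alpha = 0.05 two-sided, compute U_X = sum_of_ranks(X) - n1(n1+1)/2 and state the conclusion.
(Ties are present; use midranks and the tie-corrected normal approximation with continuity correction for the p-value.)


Step 1: Combine and sort all 15 observations; assign midranks.
sorted (value, group): (5,X), (10,X), (14,X), (17,X), (17,Y), (18,X), (20,X), (24,X), (25,Y), (27,Y), (29,Y), (30,X), (31,Y), (37,Y), (39,Y)
ranks: 5->1, 10->2, 14->3, 17->4.5, 17->4.5, 18->6, 20->7, 24->8, 25->9, 27->10, 29->11, 30->12, 31->13, 37->14, 39->15
Step 2: Rank sum for X: R1 = 1 + 2 + 3 + 4.5 + 6 + 7 + 8 + 12 = 43.5.
Step 3: U_X = R1 - n1(n1+1)/2 = 43.5 - 8*9/2 = 43.5 - 36 = 7.5.
       U_Y = n1*n2 - U_X = 56 - 7.5 = 48.5.
Step 4: Ties are present, so use the tie-corrected normal approximation (with continuity correction) for the p-value.
Step 5: p-value = 0.020524; compare to alpha = 0.05. reject H0.

U_X = 7.5, p = 0.020524, reject H0 at alpha = 0.05.


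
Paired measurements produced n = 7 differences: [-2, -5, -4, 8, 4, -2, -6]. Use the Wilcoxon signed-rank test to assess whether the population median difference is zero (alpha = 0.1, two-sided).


Step 1: Drop any zero differences (none here) and take |d_i|.
|d| = [2, 5, 4, 8, 4, 2, 6]
Step 2: Midrank |d_i| (ties get averaged ranks).
ranks: |2|->1.5, |5|->5, |4|->3.5, |8|->7, |4|->3.5, |2|->1.5, |6|->6
Step 3: Attach original signs; sum ranks with positive sign and with negative sign.
W+ = 7 + 3.5 = 10.5
W- = 1.5 + 5 + 3.5 + 1.5 + 6 = 17.5
(Check: W+ + W- = 28 should equal n(n+1)/2 = 28.)
Step 4: Test statistic W = min(W+, W-) = 10.5.
Step 5: Ties in |d|, so use the tie-corrected normal approximation.
        E[W] = n(n+1)/4 = 7*8/4 = 14.
        Tie groups: |d|=2 (t=2), |d|=4 (t=2); sum(t^3 - t) = 12.
        Var[W] = n(n+1)(2n+1)/24 - sum(t^3-t)/48 = 840/24 - 12/48 = 34.75.
        z = (W - E[W]) / sqrt(Var[W]) = (10.5 - 14) / 5.8949 = -0.5937.
        Two-sided p = 2*Phi(z) = 0.552691.
Step 6: alpha = 0.1. fail to reject H0.

W+ = 10.5, W- = 17.5, W = min = 10.5, p = 0.552691, fail to reject H0.


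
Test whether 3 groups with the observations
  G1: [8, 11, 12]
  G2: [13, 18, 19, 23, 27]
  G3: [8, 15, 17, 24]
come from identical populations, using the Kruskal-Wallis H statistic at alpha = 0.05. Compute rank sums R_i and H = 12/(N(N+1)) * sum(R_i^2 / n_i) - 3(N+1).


Step 1: Combine all N = 12 observations and assign midranks.
sorted (value, group, rank): (8,G1,1.5), (8,G3,1.5), (11,G1,3), (12,G1,4), (13,G2,5), (15,G3,6), (17,G3,7), (18,G2,8), (19,G2,9), (23,G2,10), (24,G3,11), (27,G2,12)
Step 2: Sum ranks within each group.
R_1 = 8.5 (n_1 = 3)
R_2 = 44 (n_2 = 5)
R_3 = 25.5 (n_3 = 4)
Step 3: H = 12/(N(N+1)) * sum(R_i^2/n_i) - 3(N+1)
     = 12/(12*13) * (8.5^2/3 + 44^2/5 + 25.5^2/4) - 3*13
     = 0.076923 * 573.846 - 39
     = 5.141987.
Step 4: Ties present; correction factor C = 1 - 6/(12^3 - 12) = 0.996503. Corrected H = 5.141987 / 0.996503 = 5.160029.
Step 5: Under H0, H ~ chi^2(2); p-value = 0.075773.
Step 6: alpha = 0.05. fail to reject H0.

H = 5.1600, df = 2, p = 0.075773, fail to reject H0.


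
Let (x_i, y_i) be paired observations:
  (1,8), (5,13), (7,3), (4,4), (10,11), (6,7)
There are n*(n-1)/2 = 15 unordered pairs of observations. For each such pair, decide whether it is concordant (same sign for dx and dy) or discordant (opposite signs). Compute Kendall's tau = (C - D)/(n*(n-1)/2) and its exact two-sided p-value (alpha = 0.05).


Step 1: Enumerate the 15 unordered pairs (i,j) with i<j and classify each by sign(x_j-x_i) * sign(y_j-y_i).
  (1,2):dx=+4,dy=+5->C; (1,3):dx=+6,dy=-5->D; (1,4):dx=+3,dy=-4->D; (1,5):dx=+9,dy=+3->C
  (1,6):dx=+5,dy=-1->D; (2,3):dx=+2,dy=-10->D; (2,4):dx=-1,dy=-9->C; (2,5):dx=+5,dy=-2->D
  (2,6):dx=+1,dy=-6->D; (3,4):dx=-3,dy=+1->D; (3,5):dx=+3,dy=+8->C; (3,6):dx=-1,dy=+4->D
  (4,5):dx=+6,dy=+7->C; (4,6):dx=+2,dy=+3->C; (5,6):dx=-4,dy=-4->C
Step 2: C = 7, D = 8, total pairs = 15.
Step 3: tau = (C - D)/(n(n-1)/2) = (7 - 8)/15 = -0.066667.
Step 4: Exact two-sided p-value (enumerate n! = 720 permutations of y under H0): p = 1.000000.
Step 5: alpha = 0.05. fail to reject H0.

tau_b = -0.0667 (C=7, D=8), p = 1.000000, fail to reject H0.


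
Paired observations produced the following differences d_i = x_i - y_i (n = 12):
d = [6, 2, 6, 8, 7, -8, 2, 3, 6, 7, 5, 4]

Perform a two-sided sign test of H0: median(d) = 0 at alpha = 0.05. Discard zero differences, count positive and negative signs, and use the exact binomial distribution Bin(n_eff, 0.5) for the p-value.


Step 1: Discard zero differences. Original n = 12; n_eff = number of nonzero differences = 12.
Nonzero differences (with sign): +6, +2, +6, +8, +7, -8, +2, +3, +6, +7, +5, +4
Step 2: Count signs: positive = 11, negative = 1.
Step 3: Under H0: P(positive) = 0.5, so the number of positives S ~ Bin(12, 0.5).
Step 4: Two-sided exact p-value = sum of Bin(12,0.5) probabilities at or below the observed probability = 0.006348.
Step 5: alpha = 0.05. reject H0.

n_eff = 12, pos = 11, neg = 1, p = 0.006348, reject H0.


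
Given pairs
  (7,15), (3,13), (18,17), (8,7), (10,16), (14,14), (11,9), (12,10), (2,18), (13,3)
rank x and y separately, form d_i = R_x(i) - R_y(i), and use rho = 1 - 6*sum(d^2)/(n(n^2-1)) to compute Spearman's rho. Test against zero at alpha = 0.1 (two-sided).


Step 1: Rank x and y separately (midranks; no ties here).
rank(x): 7->3, 3->2, 18->10, 8->4, 10->5, 14->9, 11->6, 12->7, 2->1, 13->8
rank(y): 15->7, 13->5, 17->9, 7->2, 16->8, 14->6, 9->3, 10->4, 18->10, 3->1
Step 2: d_i = R_x(i) - R_y(i); compute d_i^2.
  (3-7)^2=16, (2-5)^2=9, (10-9)^2=1, (4-2)^2=4, (5-8)^2=9, (9-6)^2=9, (6-3)^2=9, (7-4)^2=9, (1-10)^2=81, (8-1)^2=49
sum(d^2) = 196.
Step 3: rho = 1 - 6*196 / (10*(10^2 - 1)) = 1 - 1176/990 = -0.187879.
Step 4: Under H0, t = rho * sqrt((n-2)/(1-rho^2)) = -0.5410 ~ t(8).
Step 5: Two-sided p-value from the t-distribution with 8 df = 0.603218.
Step 6: alpha = 0.1. fail to reject H0.

rho = -0.1879, p = 0.603218, fail to reject H0 at alpha = 0.1.


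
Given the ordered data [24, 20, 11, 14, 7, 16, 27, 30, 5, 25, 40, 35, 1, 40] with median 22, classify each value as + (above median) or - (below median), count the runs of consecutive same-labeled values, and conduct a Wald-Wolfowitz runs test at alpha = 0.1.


Step 1: Compute median = 22; label A = above, B = below.
Labels in order: ABBBBBAABAAABA  (n_A = 7, n_B = 7)
Step 2: Count runs R = 7.
Step 3: Under H0 (random ordering), E[R] = 2*n_A*n_B/(n_A+n_B) + 1 = 2*7*7/14 + 1 = 8.0000.
        Var[R] = 2*n_A*n_B*(2*n_A*n_B - n_A - n_B) / ((n_A+n_B)^2 * (n_A+n_B-1)) = 8232/2548 = 3.2308.
        SD[R] = 1.7974.
Step 4: Continuity-corrected z = (R + 0.5 - E[R]) / SD[R] = (7 + 0.5 - 8.0000) / 1.7974 = -0.2782.
Step 5: Two-sided p-value via normal approximation = 2*(1 - Phi(|z|)) = 0.780879.
Step 6: alpha = 0.1. fail to reject H0.

R = 7, z = -0.2782, p = 0.780879, fail to reject H0.


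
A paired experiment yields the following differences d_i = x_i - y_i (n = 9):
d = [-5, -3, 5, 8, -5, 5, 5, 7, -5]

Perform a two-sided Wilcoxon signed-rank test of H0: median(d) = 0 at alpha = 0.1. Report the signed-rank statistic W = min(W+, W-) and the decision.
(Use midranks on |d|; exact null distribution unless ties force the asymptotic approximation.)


Step 1: Drop any zero differences (none here) and take |d_i|.
|d| = [5, 3, 5, 8, 5, 5, 5, 7, 5]
Step 2: Midrank |d_i| (ties get averaged ranks).
ranks: |5|->4.5, |3|->1, |5|->4.5, |8|->9, |5|->4.5, |5|->4.5, |5|->4.5, |7|->8, |5|->4.5
Step 3: Attach original signs; sum ranks with positive sign and with negative sign.
W+ = 4.5 + 9 + 4.5 + 4.5 + 8 = 30.5
W- = 4.5 + 1 + 4.5 + 4.5 = 14.5
(Check: W+ + W- = 45 should equal n(n+1)/2 = 45.)
Step 4: Test statistic W = min(W+, W-) = 14.5.
Step 5: Ties in |d|, so use the tie-corrected normal approximation.
        E[W] = n(n+1)/4 = 9*10/4 = 22.5.
        Tie groups: |d|=5 (t=6); sum(t^3 - t) = 210.
        Var[W] = n(n+1)(2n+1)/24 - sum(t^3-t)/48 = 1710/24 - 210/48 = 66.875.
        z = (W - E[W]) / sqrt(Var[W]) = (14.5 - 22.5) / 8.1777 = -0.9783.
        Two-sided p = 2*Phi(z) = 0.327942.
Step 6: alpha = 0.1. fail to reject H0.

W+ = 30.5, W- = 14.5, W = min = 14.5, p = 0.327942, fail to reject H0.


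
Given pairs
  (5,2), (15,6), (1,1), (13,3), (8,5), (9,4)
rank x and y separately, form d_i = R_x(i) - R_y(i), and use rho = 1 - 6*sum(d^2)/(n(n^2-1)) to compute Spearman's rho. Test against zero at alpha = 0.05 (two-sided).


Step 1: Rank x and y separately (midranks; no ties here).
rank(x): 5->2, 15->6, 1->1, 13->5, 8->3, 9->4
rank(y): 2->2, 6->6, 1->1, 3->3, 5->5, 4->4
Step 2: d_i = R_x(i) - R_y(i); compute d_i^2.
  (2-2)^2=0, (6-6)^2=0, (1-1)^2=0, (5-3)^2=4, (3-5)^2=4, (4-4)^2=0
sum(d^2) = 8.
Step 3: rho = 1 - 6*8 / (6*(6^2 - 1)) = 1 - 48/210 = 0.771429.
Step 4: Under H0, t = rho * sqrt((n-2)/(1-rho^2)) = 2.4247 ~ t(4).
Step 5: Two-sided p-value from the t-distribution with 4 df = 0.072397.
Step 6: alpha = 0.05. fail to reject H0.

rho = 0.7714, p = 0.072397, fail to reject H0 at alpha = 0.05.


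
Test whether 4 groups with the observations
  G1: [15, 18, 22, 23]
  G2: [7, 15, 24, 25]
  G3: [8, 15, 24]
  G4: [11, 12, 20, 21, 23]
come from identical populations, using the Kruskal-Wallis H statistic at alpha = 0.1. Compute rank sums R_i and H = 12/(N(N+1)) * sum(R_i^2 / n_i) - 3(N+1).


Step 1: Combine all N = 16 observations and assign midranks.
sorted (value, group, rank): (7,G2,1), (8,G3,2), (11,G4,3), (12,G4,4), (15,G1,6), (15,G2,6), (15,G3,6), (18,G1,8), (20,G4,9), (21,G4,10), (22,G1,11), (23,G1,12.5), (23,G4,12.5), (24,G2,14.5), (24,G3,14.5), (25,G2,16)
Step 2: Sum ranks within each group.
R_1 = 37.5 (n_1 = 4)
R_2 = 37.5 (n_2 = 4)
R_3 = 22.5 (n_3 = 3)
R_4 = 38.5 (n_4 = 5)
Step 3: H = 12/(N(N+1)) * sum(R_i^2/n_i) - 3(N+1)
     = 12/(16*17) * (37.5^2/4 + 37.5^2/4 + 22.5^2/3 + 38.5^2/5) - 3*17
     = 0.044118 * 1168.33 - 51
     = 0.543750.
Step 4: Ties present; correction factor C = 1 - 36/(16^3 - 16) = 0.991176. Corrected H = 0.543750 / 0.991176 = 0.548591.
Step 5: Under H0, H ~ chi^2(3); p-value = 0.908094.
Step 6: alpha = 0.1. fail to reject H0.

H = 0.5486, df = 3, p = 0.908094, fail to reject H0.


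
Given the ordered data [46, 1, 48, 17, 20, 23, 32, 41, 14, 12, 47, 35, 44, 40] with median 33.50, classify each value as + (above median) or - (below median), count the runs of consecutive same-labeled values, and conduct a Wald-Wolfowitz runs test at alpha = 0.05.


Step 1: Compute median = 33.50; label A = above, B = below.
Labels in order: ABABBBBABBAAAA  (n_A = 7, n_B = 7)
Step 2: Count runs R = 7.
Step 3: Under H0 (random ordering), E[R] = 2*n_A*n_B/(n_A+n_B) + 1 = 2*7*7/14 + 1 = 8.0000.
        Var[R] = 2*n_A*n_B*(2*n_A*n_B - n_A - n_B) / ((n_A+n_B)^2 * (n_A+n_B-1)) = 8232/2548 = 3.2308.
        SD[R] = 1.7974.
Step 4: Continuity-corrected z = (R + 0.5 - E[R]) / SD[R] = (7 + 0.5 - 8.0000) / 1.7974 = -0.2782.
Step 5: Two-sided p-value via normal approximation = 2*(1 - Phi(|z|)) = 0.780879.
Step 6: alpha = 0.05. fail to reject H0.

R = 7, z = -0.2782, p = 0.780879, fail to reject H0.


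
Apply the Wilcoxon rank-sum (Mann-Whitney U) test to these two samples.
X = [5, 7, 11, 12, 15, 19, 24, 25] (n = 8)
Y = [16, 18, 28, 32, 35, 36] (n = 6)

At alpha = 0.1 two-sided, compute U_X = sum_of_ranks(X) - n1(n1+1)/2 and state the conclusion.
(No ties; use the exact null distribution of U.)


Step 1: Combine and sort all 14 observations; assign midranks.
sorted (value, group): (5,X), (7,X), (11,X), (12,X), (15,X), (16,Y), (18,Y), (19,X), (24,X), (25,X), (28,Y), (32,Y), (35,Y), (36,Y)
ranks: 5->1, 7->2, 11->3, 12->4, 15->5, 16->6, 18->7, 19->8, 24->9, 25->10, 28->11, 32->12, 35->13, 36->14
Step 2: Rank sum for X: R1 = 1 + 2 + 3 + 4 + 5 + 8 + 9 + 10 = 42.
Step 3: U_X = R1 - n1(n1+1)/2 = 42 - 8*9/2 = 42 - 36 = 6.
       U_Y = n1*n2 - U_X = 48 - 6 = 42.
Step 4: No ties, so the exact null distribution of U (based on enumerating the C(14,8) = 3003 equally likely rank assignments) gives the two-sided p-value.
Step 5: p-value = 0.019980; compare to alpha = 0.1. reject H0.

U_X = 6, p = 0.019980, reject H0 at alpha = 0.1.


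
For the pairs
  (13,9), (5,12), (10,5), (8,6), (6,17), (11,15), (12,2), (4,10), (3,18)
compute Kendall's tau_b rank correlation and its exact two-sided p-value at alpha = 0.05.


Step 1: Enumerate the 36 unordered pairs (i,j) with i<j and classify each by sign(x_j-x_i) * sign(y_j-y_i).
  (1,2):dx=-8,dy=+3->D; (1,3):dx=-3,dy=-4->C; (1,4):dx=-5,dy=-3->C; (1,5):dx=-7,dy=+8->D
  (1,6):dx=-2,dy=+6->D; (1,7):dx=-1,dy=-7->C; (1,8):dx=-9,dy=+1->D; (1,9):dx=-10,dy=+9->D
  (2,3):dx=+5,dy=-7->D; (2,4):dx=+3,dy=-6->D; (2,5):dx=+1,dy=+5->C; (2,6):dx=+6,dy=+3->C
  (2,7):dx=+7,dy=-10->D; (2,8):dx=-1,dy=-2->C; (2,9):dx=-2,dy=+6->D; (3,4):dx=-2,dy=+1->D
  (3,5):dx=-4,dy=+12->D; (3,6):dx=+1,dy=+10->C; (3,7):dx=+2,dy=-3->D; (3,8):dx=-6,dy=+5->D
  (3,9):dx=-7,dy=+13->D; (4,5):dx=-2,dy=+11->D; (4,6):dx=+3,dy=+9->C; (4,7):dx=+4,dy=-4->D
  (4,8):dx=-4,dy=+4->D; (4,9):dx=-5,dy=+12->D; (5,6):dx=+5,dy=-2->D; (5,7):dx=+6,dy=-15->D
  (5,8):dx=-2,dy=-7->C; (5,9):dx=-3,dy=+1->D; (6,7):dx=+1,dy=-13->D; (6,8):dx=-7,dy=-5->C
  (6,9):dx=-8,dy=+3->D; (7,8):dx=-8,dy=+8->D; (7,9):dx=-9,dy=+16->D; (8,9):dx=-1,dy=+8->D
Step 2: C = 10, D = 26, total pairs = 36.
Step 3: tau = (C - D)/(n(n-1)/2) = (10 - 26)/36 = -0.444444.
Step 4: Exact two-sided p-value (enumerate n! = 362880 permutations of y under H0): p = 0.119439.
Step 5: alpha = 0.05. fail to reject H0.

tau_b = -0.4444 (C=10, D=26), p = 0.119439, fail to reject H0.


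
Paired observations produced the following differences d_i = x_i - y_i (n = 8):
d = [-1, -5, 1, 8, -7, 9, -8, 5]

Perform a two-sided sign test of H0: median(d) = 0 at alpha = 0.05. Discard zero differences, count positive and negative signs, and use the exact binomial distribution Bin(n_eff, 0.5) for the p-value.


Step 1: Discard zero differences. Original n = 8; n_eff = number of nonzero differences = 8.
Nonzero differences (with sign): -1, -5, +1, +8, -7, +9, -8, +5
Step 2: Count signs: positive = 4, negative = 4.
Step 3: Under H0: P(positive) = 0.5, so the number of positives S ~ Bin(8, 0.5).
Step 4: Two-sided exact p-value = sum of Bin(8,0.5) probabilities at or below the observed probability = 1.000000.
Step 5: alpha = 0.05. fail to reject H0.

n_eff = 8, pos = 4, neg = 4, p = 1.000000, fail to reject H0.


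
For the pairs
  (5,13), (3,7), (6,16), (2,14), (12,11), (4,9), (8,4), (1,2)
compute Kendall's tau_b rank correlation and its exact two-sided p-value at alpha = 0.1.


Step 1: Enumerate the 28 unordered pairs (i,j) with i<j and classify each by sign(x_j-x_i) * sign(y_j-y_i).
  (1,2):dx=-2,dy=-6->C; (1,3):dx=+1,dy=+3->C; (1,4):dx=-3,dy=+1->D; (1,5):dx=+7,dy=-2->D
  (1,6):dx=-1,dy=-4->C; (1,7):dx=+3,dy=-9->D; (1,8):dx=-4,dy=-11->C; (2,3):dx=+3,dy=+9->C
  (2,4):dx=-1,dy=+7->D; (2,5):dx=+9,dy=+4->C; (2,6):dx=+1,dy=+2->C; (2,7):dx=+5,dy=-3->D
  (2,8):dx=-2,dy=-5->C; (3,4):dx=-4,dy=-2->C; (3,5):dx=+6,dy=-5->D; (3,6):dx=-2,dy=-7->C
  (3,7):dx=+2,dy=-12->D; (3,8):dx=-5,dy=-14->C; (4,5):dx=+10,dy=-3->D; (4,6):dx=+2,dy=-5->D
  (4,7):dx=+6,dy=-10->D; (4,8):dx=-1,dy=-12->C; (5,6):dx=-8,dy=-2->C; (5,7):dx=-4,dy=-7->C
  (5,8):dx=-11,dy=-9->C; (6,7):dx=+4,dy=-5->D; (6,8):dx=-3,dy=-7->C; (7,8):dx=-7,dy=-2->C
Step 2: C = 17, D = 11, total pairs = 28.
Step 3: tau = (C - D)/(n(n-1)/2) = (17 - 11)/28 = 0.214286.
Step 4: Exact two-sided p-value (enumerate n! = 40320 permutations of y under H0): p = 0.548413.
Step 5: alpha = 0.1. fail to reject H0.

tau_b = 0.2143 (C=17, D=11), p = 0.548413, fail to reject H0.


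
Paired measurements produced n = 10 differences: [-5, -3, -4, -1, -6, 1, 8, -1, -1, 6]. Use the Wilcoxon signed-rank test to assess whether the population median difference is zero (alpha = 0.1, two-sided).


Step 1: Drop any zero differences (none here) and take |d_i|.
|d| = [5, 3, 4, 1, 6, 1, 8, 1, 1, 6]
Step 2: Midrank |d_i| (ties get averaged ranks).
ranks: |5|->7, |3|->5, |4|->6, |1|->2.5, |6|->8.5, |1|->2.5, |8|->10, |1|->2.5, |1|->2.5, |6|->8.5
Step 3: Attach original signs; sum ranks with positive sign and with negative sign.
W+ = 2.5 + 10 + 8.5 = 21
W- = 7 + 5 + 6 + 2.5 + 8.5 + 2.5 + 2.5 = 34
(Check: W+ + W- = 55 should equal n(n+1)/2 = 55.)
Step 4: Test statistic W = min(W+, W-) = 21.
Step 5: Ties in |d|, so use the tie-corrected normal approximation.
        E[W] = n(n+1)/4 = 10*11/4 = 27.5.
        Tie groups: |d|=1 (t=4), |d|=6 (t=2); sum(t^3 - t) = 66.
        Var[W] = n(n+1)(2n+1)/24 - sum(t^3-t)/48 = 2310/24 - 66/48 = 94.875.
        z = (W - E[W]) / sqrt(Var[W]) = (21 - 27.5) / 9.7404 = -0.6673.
        Two-sided p = 2*Phi(z) = 0.504564.
Step 6: alpha = 0.1. fail to reject H0.

W+ = 21, W- = 34, W = min = 21, p = 0.504564, fail to reject H0.


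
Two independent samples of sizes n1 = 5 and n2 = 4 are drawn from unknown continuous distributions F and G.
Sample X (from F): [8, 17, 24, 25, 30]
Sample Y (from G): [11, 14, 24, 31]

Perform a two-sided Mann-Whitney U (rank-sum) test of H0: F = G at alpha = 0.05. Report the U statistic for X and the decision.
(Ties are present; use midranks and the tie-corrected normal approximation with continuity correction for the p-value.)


Step 1: Combine and sort all 9 observations; assign midranks.
sorted (value, group): (8,X), (11,Y), (14,Y), (17,X), (24,X), (24,Y), (25,X), (30,X), (31,Y)
ranks: 8->1, 11->2, 14->3, 17->4, 24->5.5, 24->5.5, 25->7, 30->8, 31->9
Step 2: Rank sum for X: R1 = 1 + 4 + 5.5 + 7 + 8 = 25.5.
Step 3: U_X = R1 - n1(n1+1)/2 = 25.5 - 5*6/2 = 25.5 - 15 = 10.5.
       U_Y = n1*n2 - U_X = 20 - 10.5 = 9.5.
Step 4: Ties are present, so use the tie-corrected normal approximation (with continuity correction) for the p-value.
Step 5: p-value = 1.000000; compare to alpha = 0.05. fail to reject H0.

U_X = 10.5, p = 1.000000, fail to reject H0 at alpha = 0.05.
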